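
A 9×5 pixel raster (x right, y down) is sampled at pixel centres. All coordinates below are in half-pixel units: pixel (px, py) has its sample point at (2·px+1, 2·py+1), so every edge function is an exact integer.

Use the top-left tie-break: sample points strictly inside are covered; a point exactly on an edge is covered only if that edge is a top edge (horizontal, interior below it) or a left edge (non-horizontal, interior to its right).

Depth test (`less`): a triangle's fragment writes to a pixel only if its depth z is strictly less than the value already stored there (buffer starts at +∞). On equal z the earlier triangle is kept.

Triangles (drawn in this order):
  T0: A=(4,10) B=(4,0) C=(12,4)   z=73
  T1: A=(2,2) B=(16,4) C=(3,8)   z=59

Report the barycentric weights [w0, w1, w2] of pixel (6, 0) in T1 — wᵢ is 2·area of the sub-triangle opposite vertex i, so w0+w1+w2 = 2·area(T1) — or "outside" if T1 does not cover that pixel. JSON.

T0:
  2·area = 80
  edge (4, 10)→(4, 0): d=(0,-10) top-left  bias=+0
  edge (4, 0)→(12, 4): d=(8,4) right/bottom  bias=-1
  edge (12, 4)→(4, 10): d=(-8,6) right/bottom  bias=-1
    (2,0)@(5, 1): e=[10,4,66] → █
    (3,0)@(7, 1): e=[30,-4,54] → ·
    (2,1)@(5, 3): e=[10,20,50] → █
    (3,1)@(7, 3): e=[30,12,38] → █
    (4,1)@(9, 3): e=[50,4,26] → █
    (5,1)@(11, 3): e=[70,-4,14] → ·
    (2,2)@(5, 5): e=[10,36,34] → █
    (5,2)@(11, 5): e=[70,12,-2] → ·
    (2,3)@(5, 7): e=[10,52,18] → █
    (4,3)@(9, 7): e=[50,36,-6] → ·
    (2,4)@(5, 9): e=[10,68,2] → █
    (3,4)@(7, 9): e=[30,60,-10] → ·
  covered (10 px):
    · · █ · · · · · ·
    · · █ █ █ · · · ·
    · · █ █ █ · · · ·
    · · █ █ · · · · ·
    · · █ · · · · · ·
T1:
  2·area = 82
  edge (2, 2)→(16, 4): d=(14,2) right/bottom  bias=-1
  edge (16, 4)→(3, 8): d=(-13,4) right/bottom  bias=-1
  edge (3, 8)→(2, 2): d=(-1,-6) top-left  bias=+0
    (1,1)@(3, 3): e=[12,65,5] → █
    (2,1)@(5, 3): e=[8,57,17] → █
    (3,1)@(7, 3): e=[4,49,29] → █
    (4,1)@(9, 3): e=[0,41,41] → ·  [on edge]
    (1,2)@(3, 5): e=[40,39,3] → █
    (4,2)@(9, 5): e=[28,15,39] → █
    (5,2)@(11, 5): e=[24,7,51] → █
    (6,2)@(13, 5): e=[20,-1,63] → ·
    (1,3)@(3, 7): e=[68,13,1] → █
    (3,3)@(7, 7): e=[60,-3,25] → ·
    (4,3)@(9, 7): e=[56,-11,37] → ·
    (5,3)@(11, 7): e=[52,-19,49] → ·
  covered (10 px):
    · · · · · · · · ·
    · █ █ █ · · · · ·
    · █ █ █ █ █ · · ·
    · █ █ · · · · · ·
    · · · · · · · · ·

Result: "outside"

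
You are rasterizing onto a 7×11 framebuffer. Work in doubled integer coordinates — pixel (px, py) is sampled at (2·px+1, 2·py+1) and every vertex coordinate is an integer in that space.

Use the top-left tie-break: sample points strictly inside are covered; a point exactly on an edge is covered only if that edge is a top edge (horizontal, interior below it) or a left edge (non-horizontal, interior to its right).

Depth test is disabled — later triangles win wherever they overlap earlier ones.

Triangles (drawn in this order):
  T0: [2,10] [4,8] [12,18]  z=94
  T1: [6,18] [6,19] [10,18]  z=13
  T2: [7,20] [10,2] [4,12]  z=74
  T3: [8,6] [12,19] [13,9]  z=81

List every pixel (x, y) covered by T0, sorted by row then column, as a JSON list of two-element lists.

T0:
  2·area = 36
  edge (2, 10)→(4, 8): d=(2,-2) top-left  bias=+0
  edge (4, 8)→(12, 18): d=(8,10) right/bottom  bias=-1
  edge (12, 18)→(2, 10): d=(-10,-8) top-left  bias=+0
    (5,0)@(11, 1): e=[0,-126,162] → ·  [on edge]
    (4,1)@(9, 3): e=[0,-90,126] → ·  [on edge]
    (3,2)@(7, 5): e=[0,-54,90] → ·  [on edge]
    (2,3)@(5, 7): e=[0,-18,54] → ·  [on edge]
    (1,4)@(3, 9): e=[0,18,18] → #  [on edge]
    (2,4)@(5, 9): e=[4,-2,34] → ·
    (0,5)@(1, 11): e=[0,54,-18] → ·  [on edge]
    (1,5)@(3, 11): e=[4,34,-2] → ·
    (2,5)@(5, 11): e=[8,14,14] → #
    (3,5)@(7, 11): e=[12,-6,30] → ·
    (2,6)@(5, 13): e=[12,30,-6] → ·
    (3,6)@(7, 13): e=[16,10,10] → #
  covered (5 px):
    · · · · · · ·
    · · · · · · ·
    · · · · · · ·
    · · · · · · ·
    · # · · · · ·
    · · # · · · ·
    · · · # · · ·
    · · · · # · ·
    · · · · · # ·
    · · · · · · ·
    · · · · · · ·
T1:
  2·area = 4  (B↔C swapped to make it positive)
  edge (6, 18)→(10, 18): d=(4,0) top-left  bias=+0
  edge (10, 18)→(6, 19): d=(-4,1) right/bottom  bias=-1
  edge (6, 19)→(6, 18): d=(0,-1) top-left  bias=+0
  covered (0 px):
    · · · · · · ·
    · · · · · · ·
    · · · · · · ·
    · · · · · · ·
    · · · · · · ·
    · · · · · · ·
    · · · · · · ·
    · · · · · · ·
    · · · · · · ·
    · · · · · · ·
    · · · · · · ·
T2:
  2·area = 78  (B↔C swapped to make it positive)
  edge (7, 20)→(4, 12): d=(-3,-8) top-left  bias=+0
  edge (4, 12)→(10, 2): d=(6,-10) top-left  bias=+0
  edge (10, 2)→(7, 20): d=(-3,18) right/bottom  bias=-1
    (4,2)@(9, 5): e=[61,8,9] → #
    (5,2)@(11, 5): e=[77,28,-27] → ·
    (3,3)@(7, 7): e=[39,0,39] → #  [on edge]
    (5,3)@(11, 7): e=[71,40,-33] → ·
    (3,4)@(7, 9): e=[33,12,33] → #
    (4,4)@(9, 9): e=[49,32,-3] → ·
    (2,5)@(5, 11): e=[11,4,63] → #
    (4,5)@(9, 11): e=[43,44,-9] → ·
    (2,6)@(5, 13): e=[5,16,57] → #
    (4,6)@(9, 13): e=[37,56,-15] → ·
    (2,7)@(5, 15): e=[-1,28,51] → ·
    (3,7)@(7, 15): e=[15,48,15] → #
    (0,8)@(1, 17): e=[-39,0,117] → ·  [on edge]
  covered (11 px):
    · · · · · · ·
    · · · · · · ·
    · · · · # · ·
    · · · # # · ·
    · · · # · · ·
    · · # # · · ·
    · · # # · · ·
    · · · # · · ·
    · · · # · · ·
    · · · # · · ·
    · · · · · · ·
T3:
  2·area = 53  (B↔C swapped to make it positive)
  edge (8, 6)→(13, 9): d=(5,3) right/bottom  bias=-1
  edge (13, 9)→(12, 19): d=(-1,10) right/bottom  bias=-1
  edge (12, 19)→(8, 6): d=(-4,-13) top-left  bias=+0
    (1,1)@(3, 3): e=[0,106,-53] → ·  [on edge]
    (4,3)@(9, 7): e=[2,42,9] → #
    (5,3)@(11, 7): e=[-4,22,35] → ·
    (4,4)@(9, 9): e=[12,40,1] → #
    (5,4)@(11, 9): e=[6,20,27] → #
    (6,4)@(13, 9): e=[0,0,53] → ·  [on edge]
    (4,5)@(9, 11): e=[22,38,-7] → ·
    (5,5)@(11, 11): e=[16,18,19] → #
    (6,5)@(13, 11): e=[10,-2,45] → ·
    (5,6)@(11, 13): e=[26,16,11] → #
    (6,6)@(13, 13): e=[20,-4,37] → ·
    (5,7)@(11, 15): e=[36,14,3] → #
  covered (6 px):
    · · · · · · ·
    · · · · · · ·
    · · · · · · ·
    · · · · # · ·
    · · · · # # ·
    · · · · · # ·
    · · · · · # ·
    · · · · · # ·
    · · · · · · ·
    · · · · · · ·
    · · · · · · ·

Result: [[1,4],[2,5],[3,6],[4,7],[5,8]]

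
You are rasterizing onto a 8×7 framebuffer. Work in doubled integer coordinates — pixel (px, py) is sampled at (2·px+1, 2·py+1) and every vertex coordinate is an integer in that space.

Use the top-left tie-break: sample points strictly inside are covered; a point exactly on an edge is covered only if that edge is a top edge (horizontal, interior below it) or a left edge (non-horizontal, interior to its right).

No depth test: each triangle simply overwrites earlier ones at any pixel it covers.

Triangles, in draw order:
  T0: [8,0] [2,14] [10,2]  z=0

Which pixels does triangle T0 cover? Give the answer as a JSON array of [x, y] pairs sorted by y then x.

T0:
  2·area = 40  (B↔C swapped to make it positive)
  edge (8, 0)→(10, 2): d=(2,2) right/bottom  bias=-1
  edge (10, 2)→(2, 14): d=(-8,12) right/bottom  bias=-1
  edge (2, 14)→(8, 0): d=(6,-14) top-left  bias=+0
    (4,0)@(9, 1): e=[0,20,20] → .  [on edge]
    (3,1)@(7, 3): e=[8,28,4] → X
    (4,1)@(9, 3): e=[4,4,32] → X
    (5,1)@(11, 3): e=[0,-20,60] → .  [on edge]
    (3,2)@(7, 5): e=[12,12,16] → X
    (4,2)@(9, 5): e=[8,-12,44] → .
    (6,2)@(13, 5): e=[0,-60,100] → .  [on edge]
    (2,3)@(5, 7): e=[20,20,0] → X  [on edge]
    (3,3)@(7, 7): e=[16,-4,28] → .
    (7,3)@(15, 7): e=[0,-100,140] → .  [on edge]
    (2,4)@(5, 9): e=[24,4,12] → X
    (3,4)@(7, 9): e=[20,-20,40] → .
  covered (5 px):
    . . . . . . . .
    . . . X X . . .
    . . . X . . . .
    . . X . . . . .
    . . X . . . . .
    . . . . . . . .
    . . . . . . . .

Answer: [[3,1],[4,1],[3,2],[2,3],[2,4]]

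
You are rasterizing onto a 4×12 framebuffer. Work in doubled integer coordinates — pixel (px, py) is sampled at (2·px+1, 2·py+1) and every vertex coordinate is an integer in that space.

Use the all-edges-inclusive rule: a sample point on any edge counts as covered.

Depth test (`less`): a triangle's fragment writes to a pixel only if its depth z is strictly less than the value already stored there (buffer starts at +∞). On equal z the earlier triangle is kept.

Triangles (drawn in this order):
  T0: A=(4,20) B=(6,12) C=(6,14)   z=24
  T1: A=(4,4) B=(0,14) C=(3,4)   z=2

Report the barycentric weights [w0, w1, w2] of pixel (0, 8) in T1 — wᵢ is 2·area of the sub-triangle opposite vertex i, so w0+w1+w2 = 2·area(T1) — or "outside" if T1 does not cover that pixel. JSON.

T0:
  2·area = 4
  edge (4, 20)→(6, 12): d=(2,-8) inclusive
  edge (6, 12)→(6, 14): d=(0,2) inclusive
  edge (6, 14)→(4, 20): d=(-2,6) inclusive
    (3,5)@(7, 11): e=[6,-2,0] → .  [on edge]
    (2,8)@(5, 17): e=[2,2,0] → X  [on edge]
    (3,8)@(7, 17): e=[18,-2,-12] → .
    (2,9)@(5, 19): e=[6,2,-4] → .
    (1,11)@(3, 23): e=[-2,6,0] → .  [on edge]
  covered (1 px):
    . . . .
    . . . .
    . . . .
    . . . .
    . . . .
    . . . .
    . . . .
    . . . .
    . . X .
    . . . .
    . . . .
    . . . .
T1:
  2·area = 10
  edge (4, 4)→(0, 14): d=(-4,10) inclusive
  edge (0, 14)→(3, 4): d=(3,-10) inclusive
  edge (3, 4)→(4, 4): d=(1,0) inclusive
    (1,2)@(3, 5): e=[6,3,1] → X
    (2,2)@(5, 5): e=[-14,23,1] → .
    (1,3)@(3, 7): e=[-2,9,3] → .
    (0,5)@(1, 11): e=[2,1,7] → X
    (1,5)@(3, 11): e=[-18,21,7] → .
    (0,6)@(1, 13): e=[-6,7,9] → .
  covered (2 px):
    . . . .
    . . . .
    . X . .
    . . . .
    . . . .
    X . . .
    . . . .
    . . . .
    . . . .
    . . . .
    . . . .
    . . . .

Final: "outside"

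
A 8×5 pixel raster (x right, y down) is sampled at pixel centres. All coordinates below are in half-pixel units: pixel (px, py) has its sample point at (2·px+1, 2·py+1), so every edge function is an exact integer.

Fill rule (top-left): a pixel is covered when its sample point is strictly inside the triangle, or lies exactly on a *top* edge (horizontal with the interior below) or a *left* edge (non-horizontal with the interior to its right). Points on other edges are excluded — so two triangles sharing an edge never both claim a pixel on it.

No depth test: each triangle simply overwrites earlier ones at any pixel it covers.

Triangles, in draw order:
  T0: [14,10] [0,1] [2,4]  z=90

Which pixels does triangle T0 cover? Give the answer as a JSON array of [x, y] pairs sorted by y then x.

T0:
  2·area = 24  (B↔C swapped to make it positive)
  edge (14, 10)→(2, 4): d=(-12,-6) top-left  bias=+0
  edge (2, 4)→(0, 1): d=(-2,-3) top-left  bias=+0
  edge (0, 1)→(14, 10): d=(14,9) right/bottom  bias=-1
    (1,1)@(3, 3): e=[18,5,1] → X
    (2,1)@(5, 3): e=[30,11,-17] → .
    (1,2)@(3, 5): e=[-6,1,29] → .
    (2,2)@(5, 5): e=[6,7,11] → X
    (3,2)@(7, 5): e=[18,13,-7] → .
    (2,3)@(5, 7): e=[-18,3,39] → .
    (4,3)@(9, 7): e=[6,15,3] → X
    (5,3)@(11, 7): e=[18,21,-15] → .
    (4,4)@(9, 9): e=[-18,11,31] → .
  covered (3 px):
    . . . . . . . .
    . X . . . . . .
    . . X . . . . .
    . . . . X . . .
    . . . . . . . .

Result: [[1,1],[2,2],[4,3]]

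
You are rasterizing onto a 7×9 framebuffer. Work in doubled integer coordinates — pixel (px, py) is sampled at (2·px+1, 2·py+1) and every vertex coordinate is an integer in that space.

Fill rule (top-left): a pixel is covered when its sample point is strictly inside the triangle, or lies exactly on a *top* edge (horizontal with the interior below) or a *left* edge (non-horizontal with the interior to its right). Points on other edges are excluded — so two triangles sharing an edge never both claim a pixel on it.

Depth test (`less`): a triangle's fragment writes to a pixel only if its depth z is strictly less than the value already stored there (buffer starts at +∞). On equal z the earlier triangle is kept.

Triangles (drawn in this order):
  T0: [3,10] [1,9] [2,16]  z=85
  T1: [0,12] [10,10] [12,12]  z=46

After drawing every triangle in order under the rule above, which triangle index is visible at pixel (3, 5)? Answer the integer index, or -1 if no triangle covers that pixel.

T0:
  2·area = 13  (B↔C swapped to make it positive)
  edge (3, 10)→(2, 16): d=(-1,6) right/bottom  bias=-1
  edge (2, 16)→(1, 9): d=(-1,-7) top-left  bias=+0
  edge (1, 9)→(3, 10): d=(2,1) right/bottom  bias=-1
    (0,4)@(1, 9): e=[13,0,0] → ·  [on edge]
    (2,5)@(5, 11): e=[-13,26,0] → ·  [on edge]
    (4,6)@(9, 13): e=[-39,52,0] → ·  [on edge]
    (6,7)@(13, 15): e=[-65,78,0] → ·  [on edge]
  covered (0 px):
    · · · · · · ·
    · · · · · · ·
    · · · · · · ·
    · · · · · · ·
    · · · · · · ·
    · · · · · · ·
    · · · · · · ·
    · · · · · · ·
    · · · · · · ·
T1:
  2·area = 24
  edge (0, 12)→(10, 10): d=(10,-2) top-left  bias=+0
  edge (10, 10)→(12, 12): d=(2,2) right/bottom  bias=-1
  edge (12, 12)→(0, 12): d=(-12,0) right/bottom  bias=-1
    (0,0)@(1, 1): e=[-108,0,132] → ·  [on edge]
    (1,1)@(3, 3): e=[-84,0,108] → ·  [on edge]
    (2,2)@(5, 5): e=[-60,0,84] → ·  [on edge]
    (3,3)@(7, 7): e=[-36,0,60] → ·  [on edge]
    (4,4)@(9, 9): e=[-12,0,36] → ·  [on edge]
    (2,5)@(5, 11): e=[0,12,12] → █  [on edge]
    (3,5)@(7, 11): e=[4,8,12] → █
    (4,5)@(9, 11): e=[8,4,12] → █
    (5,5)@(11, 11): e=[12,0,12] → ·  [on edge]
    (2,6)@(5, 13): e=[20,16,-12] → ·
    (3,6)@(7, 13): e=[24,12,-12] → ·
    (4,6)@(9, 13): e=[28,8,-12] → ·
    (6,6)@(13, 13): e=[36,0,-12] → ·  [on edge]
  covered (3 px):
    · · · · · · ·
    · · · · · · ·
    · · · · · · ·
    · · · · · · ·
    · · · · · · ·
    · · █ █ █ · ·
    · · · · · · ·
    · · · · · · ·
    · · · · · · ·

Z-buffer (winner per pixel, '.' = empty):
  . . . . . . .
  . . . . . . .
  . . . . . . .
  . . . . . . .
  . . . . . . .
  . . 1 1 1 . .
  . . . . . . .
  . . . . . . .
  . . . . . . .

Result: 1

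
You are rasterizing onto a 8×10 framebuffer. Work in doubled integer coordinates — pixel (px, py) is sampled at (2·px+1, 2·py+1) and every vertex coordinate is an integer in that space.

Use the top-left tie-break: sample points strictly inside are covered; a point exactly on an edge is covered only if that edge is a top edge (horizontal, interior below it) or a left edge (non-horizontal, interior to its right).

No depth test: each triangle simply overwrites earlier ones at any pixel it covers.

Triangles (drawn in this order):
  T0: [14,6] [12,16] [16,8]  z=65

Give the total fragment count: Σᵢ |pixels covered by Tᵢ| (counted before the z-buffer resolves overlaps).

T0:
  2·area = 24  (B↔C swapped to make it positive)
  edge (14, 6)→(16, 8): d=(2,2) right/bottom  bias=-1
  edge (16, 8)→(12, 16): d=(-4,8) right/bottom  bias=-1
  edge (12, 16)→(14, 6): d=(2,-10) top-left  bias=+0
    (4,0)@(9, 1): e=[0,84,-60] → .  [on edge]
    (7,0)@(15, 1): e=[-12,36,0] → .  [on edge]
    (5,1)@(11, 3): e=[0,60,-36] → .  [on edge]
    (6,2)@(13, 5): e=[0,36,-12] → .  [on edge]
    (7,3)@(15, 7): e=[0,12,12] → .  [on edge]
    (7,4)@(15, 9): e=[4,4,16] → X
    (6,5)@(13, 11): e=[12,12,0] → X  [on edge]
    (7,5)@(15, 11): e=[8,-4,20] → .
    (6,6)@(13, 13): e=[16,4,4] → X
    (7,6)@(15, 13): e=[12,-12,24] → .
    (6,7)@(13, 15): e=[20,-4,8] → .
  covered (3 px):
    . . . . . . . .
    . . . . . . . .
    . . . . . . . .
    . . . . . . . .
    . . . . . . . X
    . . . . . . X .
    . . . . . . X .
    . . . . . . . .
    . . . . . . . .
    . . . . . . . .

Result: 3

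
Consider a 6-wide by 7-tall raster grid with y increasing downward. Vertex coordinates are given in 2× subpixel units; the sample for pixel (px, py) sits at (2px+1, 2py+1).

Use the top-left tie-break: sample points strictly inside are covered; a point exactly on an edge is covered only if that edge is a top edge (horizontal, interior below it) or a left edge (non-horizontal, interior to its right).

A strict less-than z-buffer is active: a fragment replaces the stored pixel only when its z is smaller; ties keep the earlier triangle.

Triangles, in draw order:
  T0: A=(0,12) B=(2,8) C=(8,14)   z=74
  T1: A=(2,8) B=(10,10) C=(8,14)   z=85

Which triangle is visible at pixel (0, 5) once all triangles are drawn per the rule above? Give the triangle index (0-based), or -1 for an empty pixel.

T0:
  2·area = 36
  edge (0, 12)→(2, 8): d=(2,-4) top-left  bias=+0
  edge (2, 8)→(8, 14): d=(6,6) right/bottom  bias=-1
  edge (8, 14)→(0, 12): d=(-8,-2) top-left  bias=+0
    (0,3)@(1, 7): e=[-6,0,42] → .  [on edge]
    (1,4)@(3, 9): e=[6,0,30] → .  [on edge]
    (0,5)@(1, 11): e=[2,24,10] → X
    (1,5)@(3, 11): e=[10,12,14] → X
    (2,5)@(5, 11): e=[18,0,18] → .  [on edge]
    (0,6)@(1, 13): e=[6,36,-6] → .
    (1,6)@(3, 13): e=[14,24,-2] → .
    (2,6)@(5, 13): e=[22,12,2] → X
    (3,6)@(7, 13): e=[30,0,6] → .  [on edge]
  covered (3 px):
    . . . . . .
    . . . . . .
    . . . . . .
    . . . . . .
    . . . . . .
    X X . . . .
    . . X . . .
T1:
  2·area = 36
  edge (2, 8)→(10, 10): d=(8,2) right/bottom  bias=-1
  edge (10, 10)→(8, 14): d=(-2,4) right/bottom  bias=-1
  edge (8, 14)→(2, 8): d=(-6,-6) top-left  bias=+0
    (0,3)@(1, 7): e=[-6,42,0] → .  [on edge]
    (1,4)@(3, 9): e=[6,30,0] → X  [on edge]
    (2,4)@(5, 9): e=[2,22,12] → X
    (3,4)@(7, 9): e=[-2,14,24] → .
    (1,5)@(3, 11): e=[22,26,-12] → .
    (2,5)@(5, 11): e=[18,18,0] → X  [on edge]
    (3,5)@(7, 11): e=[14,10,12] → X
    (4,5)@(9, 11): e=[10,2,24] → X
    (5,5)@(11, 11): e=[6,-6,36] → .
    (2,6)@(5, 13): e=[34,14,-12] → .
    (3,6)@(7, 13): e=[30,6,0] → X  [on edge]
    (4,6)@(9, 13): e=[26,-2,12] → .
  covered (6 px):
    . . . . . .
    . . . . . .
    . . . . . .
    . . . . . .
    . X X . . .
    . . X X X .
    . . . X . .

Z-buffer (winner per pixel, '.' = empty):
  . . . . . .
  . . . . . .
  . . . . . .
  . . . . . .
  . 1 1 . . .
  0 0 1 1 1 .
  . . 0 1 . .

Answer: 0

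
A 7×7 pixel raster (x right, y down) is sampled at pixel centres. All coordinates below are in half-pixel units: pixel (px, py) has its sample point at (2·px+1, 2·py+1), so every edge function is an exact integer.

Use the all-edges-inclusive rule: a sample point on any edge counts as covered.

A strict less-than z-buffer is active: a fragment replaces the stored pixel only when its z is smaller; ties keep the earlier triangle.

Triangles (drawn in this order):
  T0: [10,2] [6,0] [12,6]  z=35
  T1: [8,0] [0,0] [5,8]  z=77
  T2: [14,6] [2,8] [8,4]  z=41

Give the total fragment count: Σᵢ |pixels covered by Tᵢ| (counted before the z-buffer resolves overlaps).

T0:
  2·area = 12  (B↔C swapped to make it positive)
  edge (10, 2)→(12, 6): d=(2,4) inclusive
  edge (12, 6)→(6, 0): d=(-6,-6) inclusive
  edge (6, 0)→(10, 2): d=(4,2) inclusive
    (3,0)@(7, 1): e=[10,0,2] → X  [on edge]
    (4,0)@(9, 1): e=[2,12,-2] → .
    (3,1)@(7, 3): e=[14,-12,10] → .
    (4,1)@(9, 3): e=[6,0,6] → X  [on edge]
    (5,1)@(11, 3): e=[-2,12,2] → .
    (4,2)@(9, 5): e=[10,-12,14] → .
    (5,2)@(11, 5): e=[2,0,10] → X  [on edge]
    (6,2)@(13, 5): e=[-6,12,6] → .
    (5,3)@(11, 7): e=[6,-12,18] → .
    (6,3)@(13, 7): e=[-2,0,14] → .  [on edge]
  covered (3 px):
    . . . X . . .
    . . . . X . .
    . . . . . X .
    . . . . . . .
    . . . . . . .
    . . . . . . .
    . . . . . . .
T1:
  2·area = 64  (B↔C swapped to make it positive)
  edge (8, 0)→(5, 8): d=(-3,8) inclusive
  edge (5, 8)→(0, 0): d=(-5,-8) inclusive
  edge (0, 0)→(8, 0): d=(8,0) inclusive
    (0,0)@(1, 1): e=[53,3,8] → X
    (1,0)@(3, 1): e=[37,19,8] → X
    (2,0)@(5, 1): e=[21,35,8] → X
    (3,0)@(7, 1): e=[5,51,8] → X
    (4,0)@(9, 1): e=[-11,67,8] → .
    (0,1)@(1, 3): e=[47,-7,24] → .
    (1,1)@(3, 3): e=[31,9,24] → X
    (3,1)@(7, 3): e=[-1,41,24] → .
    (1,2)@(3, 5): e=[25,-1,40] → .
    (2,2)@(5, 5): e=[9,15,40] → X
    (3,2)@(7, 5): e=[-7,31,40] → .
    (2,3)@(5, 7): e=[3,5,56] → X
  covered (8 px):
    X X X X . . .
    . X X . . . .
    . . X . . . .
    . . X . . . .
    . . . . . . .
    . . . . . . .
    . . . . . . .
T2:
  2·area = 36
  edge (14, 6)→(2, 8): d=(-12,2) inclusive
  edge (2, 8)→(8, 4): d=(6,-4) inclusive
  edge (8, 4)→(14, 6): d=(6,2) inclusive
    (2,1)@(5, 3): e=[54,-18,0] → .  [on edge]
    (3,2)@(7, 5): e=[26,2,8] → X
    (4,2)@(9, 5): e=[22,10,4] → X
    (5,2)@(11, 5): e=[18,18,0] → X  [on edge]
    (6,2)@(13, 5): e=[14,26,-4] → .
    (2,3)@(5, 7): e=[6,6,24] → X
    (4,3)@(9, 7): e=[-2,22,16] → .
    (5,3)@(11, 7): e=[-6,30,12] → .
    (2,4)@(5, 9): e=[-18,18,36] → .
    (3,4)@(7, 9): e=[-22,26,32] → .
  covered (5 px):
    . . . . . . .
    . . . . . . .
    . . . X X X .
    . . X X . . .
    . . . . . . .
    . . . . . . .
    . . . . . . .

Final: 16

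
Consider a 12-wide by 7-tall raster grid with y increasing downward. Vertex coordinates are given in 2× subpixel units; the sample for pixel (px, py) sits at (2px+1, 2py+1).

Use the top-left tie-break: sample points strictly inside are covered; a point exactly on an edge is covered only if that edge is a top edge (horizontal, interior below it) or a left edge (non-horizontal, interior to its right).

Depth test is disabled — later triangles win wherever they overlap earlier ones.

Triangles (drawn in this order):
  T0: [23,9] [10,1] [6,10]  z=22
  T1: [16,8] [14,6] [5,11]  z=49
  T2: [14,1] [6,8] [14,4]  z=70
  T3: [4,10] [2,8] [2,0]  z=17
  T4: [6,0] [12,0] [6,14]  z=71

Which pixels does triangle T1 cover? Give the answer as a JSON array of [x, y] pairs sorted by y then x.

T0:
  2·area = 149  (B↔C swapped to make it positive)
  edge (23, 9)→(6, 10): d=(-17,1) right/bottom  bias=-1
  edge (6, 10)→(10, 1): d=(4,-9) top-left  bias=+0
  edge (10, 1)→(23, 9): d=(13,8) right/bottom  bias=-1
    (5,1)@(11, 3): e=[114,17,18] → X
    (6,1)@(13, 3): e=[112,35,2] → X
    (7,1)@(15, 3): e=[110,53,-14] → .
    (4,2)@(9, 5): e=[82,7,60] → X
    (7,2)@(15, 5): e=[76,61,12] → X
    (8,2)@(17, 5): e=[74,79,-4] → .
    (4,3)@(9, 7): e=[48,15,86] → X
    (8,3)@(17, 7): e=[40,87,22] → X
    (9,3)@(19, 7): e=[38,105,6] → X
    (10,3)@(21, 7): e=[36,123,-10] → .
    (3,4)@(7, 9): e=[16,5,128] → X
    (10,4)@(21, 9): e=[2,131,16] → X
    (11,4)@(23, 9): e=[0,149,0] → .  [on edge]
  covered (20 px):
    . . . . . . . . . . . .
    . . . . . X X . . . . .
    . . . . X X X X . . . .
    . . . . X X X X X X . .
    . . . X X X X X X X X .
    . . . . . . . . . . . .
    . . . . . . . . . . . .
T1:
  2·area = 28  (B↔C swapped to make it positive)
  edge (16, 8)→(5, 11): d=(-11,3) right/bottom  bias=-1
  edge (5, 11)→(14, 6): d=(9,-5) top-left  bias=+0
  edge (14, 6)→(16, 8): d=(2,2) right/bottom  bias=-1
    (4,0)@(9, 1): e=[98,-70,0] → .  [on edge]
    (11,0)@(23, 1): e=[56,0,-28] → .  [on edge]
    (5,1)@(11, 3): e=[70,-42,0] → .  [on edge]
    (6,2)@(13, 5): e=[42,-14,0] → .  [on edge]
    (6,3)@(13, 7): e=[20,4,4] → X
    (7,3)@(15, 7): e=[14,14,0] → .  [on edge]
    (4,4)@(9, 9): e=[10,2,16] → X
    (5,4)@(11, 9): e=[4,12,12] → X
    (6,4)@(13, 9): e=[-2,22,8] → .
    (8,4)@(17, 9): e=[-14,42,0] → .  [on edge]
    (2,5)@(5, 11): e=[0,0,28] → .  [on edge]
    (4,5)@(9, 11): e=[-12,20,20] → .
    (9,5)@(19, 11): e=[-42,70,0] → .  [on edge]
    (10,6)@(21, 13): e=[-70,98,0] → .  [on edge]
  covered (3 px):
    . . . . . . . . . . . .
    . . . . . . . . . . . .
    . . . . . . . . . . . .
    . . . . . . X . . . . .
    . . . . X X . . . . . .
    . . . . . . . . . . . .
    . . . . . . . . . . . .
T2:
  2·area = 24  (B↔C swapped to make it positive)
  edge (14, 1)→(14, 4): d=(0,3) right/bottom  bias=-1
  edge (14, 4)→(6, 8): d=(-8,4) right/bottom  bias=-1
  edge (6, 8)→(14, 1): d=(8,-7) top-left  bias=+0
    (6,1)@(13, 3): e=[3,12,9] → X
    (7,1)@(15, 3): e=[-3,4,23] → .
    (5,2)@(11, 5): e=[9,4,11] → X
    (6,2)@(13, 5): e=[3,-4,25] → .
    (5,3)@(11, 7): e=[9,-12,27] → .
  covered (2 px):
    . . . . . . . . . . . .
    . . . . . . X . . . . .
    . . . . . X . . . . . .
    . . . . . . . . . . . .
    . . . . . . . . . . . .
    . . . . . . . . . . . .
    . . . . . . . . . . . .
T3:
  2·area = 16
  edge (4, 10)→(2, 8): d=(-2,-2) top-left  bias=+0
  edge (2, 8)→(2, 0): d=(0,-8) top-left  bias=+0
  edge (2, 0)→(4, 10): d=(2,10) right/bottom  bias=-1
    (1,2)@(3, 5): e=[8,8,0] → .  [on edge]
    (0,3)@(1, 7): e=[0,-8,24] → .  [on edge]
    (1,3)@(3, 7): e=[4,8,4] → X
    (2,3)@(5, 7): e=[8,24,-16] → .
    (1,4)@(3, 9): e=[0,8,8] → X  [on edge]
    (2,4)@(5, 9): e=[4,24,-12] → .
    (1,5)@(3, 11): e=[-4,8,12] → .
    (2,5)@(5, 11): e=[0,24,-8] → .  [on edge]
    (3,6)@(7, 13): e=[0,40,-24] → .  [on edge]
  covered (2 px):
    . . . . . . . . . . . .
    . . . . . . . . . . . .
    . . . . . . . . . . . .
    . X . . . . . . . . . .
    . X . . . . . . . . . .
    . . . . . . . . . . . .
    . . . . . . . . . . . .
T4:
  2·area = 84
  edge (6, 0)→(12, 0): d=(6,0) top-left  bias=+0
  edge (12, 0)→(6, 14): d=(-6,14) right/bottom  bias=-1
  edge (6, 14)→(6, 0): d=(0,-14) top-left  bias=+0
    (3,0)@(7, 1): e=[6,64,14] → X
    (4,0)@(9, 1): e=[6,36,42] → X
    (5,0)@(11, 1): e=[6,8,70] → X
    (6,0)@(13, 1): e=[6,-20,98] → .
    (3,1)@(7, 3): e=[18,52,14] → X
    (5,1)@(11, 3): e=[18,-4,70] → .
    (3,2)@(7, 5): e=[30,40,14] → X
    (5,2)@(11, 5): e=[30,-16,70] → .
    (3,3)@(7, 7): e=[42,28,14] → X
    (4,3)@(9, 7): e=[42,0,42] → .  [on edge]
    (3,4)@(7, 9): e=[54,16,14] → X
    (4,4)@(9, 9): e=[54,-12,42] → .
  covered (10 px):
    . . . X X X . . . . . .
    . . . X X . . . . . . .
    . . . X X . . . . . . .
    . . . X . . . . . . . .
    . . . X . . . . . . . .
    . . . X . . . . . . . .
    . . . . . . . . . . . .

Result: [[6,3],[4,4],[5,4]]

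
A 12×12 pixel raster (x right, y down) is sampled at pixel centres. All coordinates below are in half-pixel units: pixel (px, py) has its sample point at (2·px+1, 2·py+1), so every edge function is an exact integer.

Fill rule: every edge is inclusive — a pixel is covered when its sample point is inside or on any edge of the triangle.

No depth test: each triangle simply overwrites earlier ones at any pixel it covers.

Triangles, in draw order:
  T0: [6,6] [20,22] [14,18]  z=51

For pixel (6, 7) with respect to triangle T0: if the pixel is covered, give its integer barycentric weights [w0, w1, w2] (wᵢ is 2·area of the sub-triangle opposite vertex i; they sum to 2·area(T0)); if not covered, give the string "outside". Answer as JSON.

T0:
  2·area = 40
  edge (6, 6)→(20, 22): d=(14,16) inclusive
  edge (20, 22)→(14, 18): d=(-6,-4) inclusive
  edge (14, 18)→(6, 6): d=(-8,-12) inclusive
    (5,6)@(11, 13): e=[18,18,4] → █
    (6,6)@(13, 13): e=[-14,26,28] → ·
    (5,7)@(11, 15): e=[46,6,-12] → ·
    (6,7)@(13, 15): e=[14,14,12] → █
    (7,7)@(15, 15): e=[-18,22,36] → ·
    (6,8)@(13, 17): e=[42,2,-4] → ·
    (7,8)@(15, 17): e=[10,10,20] → █
    (8,8)@(17, 17): e=[-22,18,44] → ·
    (7,9)@(15, 19): e=[38,-2,4] → ·
    (8,9)@(17, 19): e=[6,6,28] → █
    (9,9)@(19, 19): e=[-26,14,52] → ·
    (8,10)@(17, 21): e=[34,-6,12] → ·
  covered (5 px):
    · · · · · · · · · · · ·
    · · · · · · · · · · · ·
    · · · · · · · · · · · ·
    · · · · · · · · · · · ·
    · · · · · · · · · · · ·
    · · · · · · · · · · · ·
    · · · · · █ · · · · · ·
    · · · · · · █ · · · · ·
    · · · · · · · █ · · · ·
    · · · · · · · · █ · · ·
    · · · · · · · · · █ · ·
    · · · · · · · · · · · ·

Result: [14,12,14]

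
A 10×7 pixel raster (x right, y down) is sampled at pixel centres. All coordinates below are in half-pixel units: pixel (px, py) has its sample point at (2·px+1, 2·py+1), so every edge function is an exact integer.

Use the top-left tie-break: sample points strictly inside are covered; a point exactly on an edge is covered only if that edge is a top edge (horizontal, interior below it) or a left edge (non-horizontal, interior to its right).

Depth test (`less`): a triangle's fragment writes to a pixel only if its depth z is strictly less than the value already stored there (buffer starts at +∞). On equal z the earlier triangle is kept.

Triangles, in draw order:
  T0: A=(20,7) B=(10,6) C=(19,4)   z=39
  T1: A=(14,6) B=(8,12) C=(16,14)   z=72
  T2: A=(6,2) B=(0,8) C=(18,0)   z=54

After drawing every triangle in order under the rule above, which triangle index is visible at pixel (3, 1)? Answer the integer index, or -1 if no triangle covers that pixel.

T0:
  2·area = 29
  edge (20, 7)→(10, 6): d=(-10,-1) top-left  bias=+0
  edge (10, 6)→(19, 4): d=(9,-2) top-left  bias=+0
  edge (19, 4)→(20, 7): d=(1,3) right/bottom  bias=-1
    (7,2)@(15, 5): e=[15,1,13] → X
    (8,2)@(17, 5): e=[17,5,7] → X
    (9,2)@(19, 5): e=[19,9,1] → X
    (7,3)@(15, 7): e=[-5,19,15] → .
    (8,3)@(17, 7): e=[-3,23,9] → .
    (9,3)@(19, 7): e=[-1,27,3] → .
  covered (3 px):
    . . . . . . . . . .
    . . . . . . . . . .
    . . . . . . . X X X
    . . . . . . . . . .
    . . . . . . . . . .
    . . . . . . . . . .
    . . . . . . . . . .
T1:
  2·area = 60  (B↔C swapped to make it positive)
  edge (14, 6)→(16, 14): d=(2,8) right/bottom  bias=-1
  edge (16, 14)→(8, 12): d=(-8,-2) top-left  bias=+0
  edge (8, 12)→(14, 6): d=(6,-6) top-left  bias=+0
    (9,0)@(19, 1): e=[-50,110,0] → .  [on edge]
    (8,1)@(17, 3): e=[-30,90,0] → .  [on edge]
    (7,2)@(15, 5): e=[-10,70,0] → .  [on edge]
    (6,3)@(13, 7): e=[10,50,0] → X  [on edge]
    (7,3)@(15, 7): e=[-6,54,12] → .
    (5,4)@(11, 9): e=[30,30,0] → X  [on edge]
    (7,4)@(15, 9): e=[-2,38,24] → .
    (4,5)@(9, 11): e=[50,10,0] → X  [on edge]
    (7,5)@(15, 11): e=[2,22,36] → X
    (8,5)@(17, 11): e=[-14,26,48] → .
    (3,6)@(7, 13): e=[70,-10,0] → .  [on edge]
    (4,6)@(9, 13): e=[54,-6,12] → .
  covered (9 px):
    . . . . . . . . . .
    . . . . . . . . . .
    . . . . . . . . . .
    . . . . . . X . . .
    . . . . . X X . . .
    . . . . X X X X . .
    . . . . . . X X . .
T2:
  2·area = 60  (B↔C swapped to make it positive)
  edge (6, 2)→(18, 0): d=(12,-2) top-left  bias=+0
  edge (18, 0)→(0, 8): d=(-18,8) right/bottom  bias=-1
  edge (0, 8)→(6, 2): d=(6,-6) top-left  bias=+0
    (3,0)@(7, 1): e=[-10,70,0] → .  [on edge]
    (6,0)@(13, 1): e=[2,22,36] → X
    (7,0)@(15, 1): e=[6,6,48] → X
    (8,0)@(17, 1): e=[10,-10,60] → .
    (2,1)@(5, 3): e=[10,50,0] → X  [on edge]
    (3,1)@(7, 3): e=[14,34,12] → X
    (4,1)@(9, 3): e=[18,18,24] → X
    (5,1)@(11, 3): e=[22,2,36] → X
    (6,1)@(13, 3): e=[26,-14,48] → .
    (7,1)@(15, 3): e=[30,-30,60] → .
    (1,2)@(3, 5): e=[30,30,0] → X  [on edge]
    (3,2)@(7, 5): e=[38,-2,24] → .
    (0,3)@(1, 7): e=[50,10,0] → X  [on edge]
  covered (9 px):
    . . . . . . X X . .
    . . X X X X . . . .
    . X X . . . . . . .
    X . . . . . . . . .
    . . . . . . . . . .
    . . . . . . . . . .
    . . . . . . . . . .

Z-buffer (winner per pixel, '.' = empty):
  . . . . . . 2 2 . .
  . . 2 2 2 2 . . . .
  . 2 2 . . . . 0 0 0
  2 . . . . . 1 . . .
  . . . . . 1 1 . . .
  . . . . 1 1 1 1 . .
  . . . . . . 1 1 . .

Answer: 2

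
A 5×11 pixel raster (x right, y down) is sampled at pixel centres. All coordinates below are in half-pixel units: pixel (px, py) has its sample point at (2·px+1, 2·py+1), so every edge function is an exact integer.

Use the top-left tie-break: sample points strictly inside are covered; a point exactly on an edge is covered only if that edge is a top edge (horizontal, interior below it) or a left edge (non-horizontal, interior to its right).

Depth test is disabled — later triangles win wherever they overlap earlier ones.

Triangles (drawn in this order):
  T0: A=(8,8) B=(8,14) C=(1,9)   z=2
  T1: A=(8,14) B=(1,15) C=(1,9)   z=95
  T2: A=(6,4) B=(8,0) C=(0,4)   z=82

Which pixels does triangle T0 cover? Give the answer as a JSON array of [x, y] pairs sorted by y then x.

T0:
  2·area = 42
  edge (8, 8)→(8, 14): d=(0,6) right/bottom  bias=-1
  edge (8, 14)→(1, 9): d=(-7,-5) top-left  bias=+0
  edge (1, 9)→(8, 8): d=(7,-1) top-left  bias=+0
    (0,4)@(1, 9): e=[42,0,0] → #  [on edge]
    (1,4)@(3, 9): e=[30,10,2] → #
    (2,4)@(5, 9): e=[18,20,4] → #
    (3,4)@(7, 9): e=[6,30,6] → #
    (4,4)@(9, 9): e=[-6,40,8] → ·
    (0,5)@(1, 11): e=[42,-14,14] → ·
    (1,5)@(3, 11): e=[30,-4,16] → ·
    (2,5)@(5, 11): e=[18,6,18] → #
    (4,5)@(9, 11): e=[-6,26,22] → ·
    (2,6)@(5, 13): e=[18,-8,32] → ·
    (3,6)@(7, 13): e=[6,2,34] → #
    (4,6)@(9, 13): e=[-6,12,36] → ·
  covered (7 px):
    · · · · ·
    · · · · ·
    · · · · ·
    · · · · ·
    # # # # ·
    · · # # ·
    · · · # ·
    · · · · ·
    · · · · ·
    · · · · ·
    · · · · ·
T1:
  2·area = 42
  edge (8, 14)→(1, 15): d=(-7,1) right/bottom  bias=-1
  edge (1, 15)→(1, 9): d=(0,-6) top-left  bias=+0
  edge (1, 9)→(8, 14): d=(7,5) right/bottom  bias=-1
    (0,0)@(1, 1): e=[98,0,-56] → ·  [on edge]
    (0,1)@(1, 3): e=[84,0,-42] → ·  [on edge]
    (0,2)@(1, 5): e=[70,0,-28] → ·  [on edge]
    (0,3)@(1, 7): e=[56,0,-14] → ·  [on edge]
    (0,4)@(1, 9): e=[42,0,0] → ·  [on edge]
    (0,5)@(1, 11): e=[28,0,14] → #  [on edge]
    (1,5)@(3, 11): e=[26,12,4] → #
    (2,5)@(5, 11): e=[24,24,-6] → ·
    (0,6)@(1, 13): e=[14,0,28] → #  [on edge]
    (2,6)@(5, 13): e=[10,24,8] → #
    (3,6)@(7, 13): e=[8,36,-2] → ·
    (0,7)@(1, 15): e=[0,0,42] → ·  [on edge]
    (0,8)@(1, 17): e=[-14,0,56] → ·  [on edge]
    (0,9)@(1, 19): e=[-28,0,70] → ·  [on edge]
    (0,10)@(1, 21): e=[-42,0,84] → ·  [on edge]
  covered (5 px):
    · · · · ·
    · · · · ·
    · · · · ·
    · · · · ·
    · · · · ·
    # # · · ·
    # # # · ·
    · · · · ·
    · · · · ·
    · · · · ·
    · · · · ·
T2:
  2·area = 24  (B↔C swapped to make it positive)
  edge (6, 4)→(0, 4): d=(-6,0) right/bottom  bias=-1
  edge (0, 4)→(8, 0): d=(8,-4) top-left  bias=+0
  edge (8, 0)→(6, 4): d=(-2,4) right/bottom  bias=-1
    (3,0)@(7, 1): e=[18,4,2] → #
    (4,0)@(9, 1): e=[18,12,-6] → ·
    (1,1)@(3, 3): e=[6,4,14] → #
    (2,1)@(5, 3): e=[6,12,6] → #
    (3,1)@(7, 3): e=[6,20,-2] → ·
    (1,2)@(3, 5): e=[-6,20,10] → ·
    (2,2)@(5, 5): e=[-6,28,2] → ·
  covered (3 px):
    · · · # ·
    · # # · ·
    · · · · ·
    · · · · ·
    · · · · ·
    · · · · ·
    · · · · ·
    · · · · ·
    · · · · ·
    · · · · ·
    · · · · ·

Final: [[0,4],[1,4],[2,4],[3,4],[2,5],[3,5],[3,6]]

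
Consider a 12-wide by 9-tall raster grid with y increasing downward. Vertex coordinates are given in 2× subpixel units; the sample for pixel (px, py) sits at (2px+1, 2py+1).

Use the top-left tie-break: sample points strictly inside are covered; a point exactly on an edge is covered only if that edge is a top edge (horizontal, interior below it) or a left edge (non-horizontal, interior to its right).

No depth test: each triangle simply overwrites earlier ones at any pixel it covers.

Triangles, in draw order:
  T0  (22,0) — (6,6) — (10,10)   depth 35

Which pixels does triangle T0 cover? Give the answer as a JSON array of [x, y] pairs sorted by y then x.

T0:
  2·area = 88  (B↔C swapped to make it positive)
  edge (22, 0)→(10, 10): d=(-12,10) right/bottom  bias=-1
  edge (10, 10)→(6, 6): d=(-4,-4) top-left  bias=+0
  edge (6, 6)→(22, 0): d=(16,-6) top-left  bias=+0
    (0,0)@(1, 1): e=[198,0,-110] → ·  [on edge]
    (1,1)@(3, 3): e=[154,0,-66] → ·  [on edge]
    (7,1)@(15, 3): e=[34,48,6] → █
    (8,1)@(17, 3): e=[14,56,18] → █
    (9,1)@(19, 3): e=[-6,64,30] → ·
    (2,2)@(5, 5): e=[110,0,-22] → ·  [on edge]
    (4,2)@(9, 5): e=[70,16,2] → █
    (5,2)@(11, 5): e=[50,24,14] → █
    (6,2)@(13, 5): e=[30,32,26] → █
    (8,2)@(17, 5): e=[-10,48,50] → ·
    (3,3)@(7, 7): e=[66,0,22] → █  [on edge]
    (7,3)@(15, 7): e=[-14,32,70] → ·
    (4,4)@(9, 9): e=[22,0,66] → █  [on edge]
    (5,5)@(11, 11): e=[-22,0,110] → ·  [on edge]
    (6,6)@(13, 13): e=[-66,0,154] → ·  [on edge]
    (7,7)@(15, 15): e=[-110,0,198] → ·  [on edge]
    (8,8)@(17, 17): e=[-154,0,242] → ·  [on edge]
  covered (12 px):
    · · · · · · · · · · · ·
    · · · · · · · █ █ · · ·
    · · · · █ █ █ █ · · · ·
    · · · █ █ █ █ · · · · ·
    · · · · █ █ · · · · · ·
    · · · · · · · · · · · ·
    · · · · · · · · · · · ·
    · · · · · · · · · · · ·
    · · · · · · · · · · · ·

Final: [[7,1],[8,1],[4,2],[5,2],[6,2],[7,2],[3,3],[4,3],[5,3],[6,3],[4,4],[5,4]]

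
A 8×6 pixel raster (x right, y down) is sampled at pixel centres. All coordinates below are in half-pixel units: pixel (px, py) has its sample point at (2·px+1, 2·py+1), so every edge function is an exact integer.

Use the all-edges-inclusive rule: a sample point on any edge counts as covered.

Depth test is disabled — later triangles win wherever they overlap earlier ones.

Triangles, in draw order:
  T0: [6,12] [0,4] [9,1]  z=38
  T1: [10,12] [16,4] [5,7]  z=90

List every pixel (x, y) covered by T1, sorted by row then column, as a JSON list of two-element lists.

T0:
  2·area = 90
  edge (6, 12)→(0, 4): d=(-6,-8) inclusive
  edge (0, 4)→(9, 1): d=(9,-3) inclusive
  edge (9, 1)→(6, 12): d=(-3,11) inclusive
    (4,0)@(9, 1): e=[90,0,0] → #  [on edge]
    (5,0)@(11, 1): e=[106,6,-22] → ·
    (1,1)@(3, 3): e=[30,0,60] → #  [on edge]
    (2,1)@(5, 3): e=[46,6,38] → #
    (3,1)@(7, 3): e=[62,12,16] → #
    (4,1)@(9, 3): e=[78,18,-6] → ·
    (0,2)@(1, 5): e=[2,12,76] → #
    (4,2)@(9, 5): e=[66,36,-12] → ·
    (0,3)@(1, 7): e=[-10,30,70] → ·
    (1,3)@(3, 7): e=[6,36,48] → #
    (4,3)@(9, 7): e=[54,54,-18] → ·
    (1,4)@(3, 9): e=[-6,54,42] → ·
  covered (12 px):
    · · · · # · · ·
    · # # # · · · ·
    # # # # · · · ·
    · # # # · · · ·
    · · # · · · · ·
    · · · · · · · ·
T1:
  2·area = 70  (B↔C swapped to make it positive)
  edge (10, 12)→(5, 7): d=(-5,-5) inclusive
  edge (5, 7)→(16, 4): d=(11,-3) inclusive
  edge (16, 4)→(10, 12): d=(-6,8) inclusive
    (0,1)@(1, 3): e=[0,-56,126] → ·  [on edge]
    (1,2)@(3, 5): e=[0,-28,98] → ·  [on edge]
    (6,2)@(13, 5): e=[50,2,18] → #
    (7,2)@(15, 5): e=[60,8,2] → #
    (2,3)@(5, 7): e=[0,0,70] → #  [on edge]
    (3,3)@(7, 7): e=[10,6,54] → #
    (4,3)@(9, 7): e=[20,12,38] → #
    (5,3)@(11, 7): e=[30,18,22] → #
    (7,3)@(15, 7): e=[50,30,-10] → ·
    (2,4)@(5, 9): e=[-10,22,58] → ·
    (3,4)@(7, 9): e=[0,28,42] → #  [on edge]
    (6,4)@(13, 9): e=[30,46,-6] → ·
    (4,5)@(9, 11): e=[0,56,14] → #  [on edge]
  covered (11 px):
    · · · · · · · ·
    · · · · · · · ·
    · · · · · · # #
    · · # # # # # ·
    · · · # # # · ·
    · · · · # · · ·

Final: [[6,2],[7,2],[2,3],[3,3],[4,3],[5,3],[6,3],[3,4],[4,4],[5,4],[4,5]]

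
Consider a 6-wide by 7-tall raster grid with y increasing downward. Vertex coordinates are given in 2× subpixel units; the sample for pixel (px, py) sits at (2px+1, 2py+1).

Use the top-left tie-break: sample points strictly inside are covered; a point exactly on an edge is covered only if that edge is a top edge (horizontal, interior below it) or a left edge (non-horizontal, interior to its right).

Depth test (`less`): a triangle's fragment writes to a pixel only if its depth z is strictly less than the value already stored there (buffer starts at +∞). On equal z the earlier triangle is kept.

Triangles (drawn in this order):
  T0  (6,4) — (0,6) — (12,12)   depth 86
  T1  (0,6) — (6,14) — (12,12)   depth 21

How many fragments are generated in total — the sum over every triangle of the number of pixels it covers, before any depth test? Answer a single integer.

T0:
  2·area = 60  (B↔C swapped to make it positive)
  edge (6, 4)→(12, 12): d=(6,8) right/bottom  bias=-1
  edge (12, 12)→(0, 6): d=(-12,-6) top-left  bias=+0
  edge (0, 6)→(6, 4): d=(6,-2) top-left  bias=+0
    (4,1)@(9, 3): e=[-30,90,0] → .  [on edge]
    (1,2)@(3, 5): e=[30,30,0] → X  [on edge]
    (2,2)@(5, 5): e=[14,42,4] → X
    (3,2)@(7, 5): e=[-2,54,8] → .
    (1,3)@(3, 7): e=[42,6,12] → X
    (3,3)@(7, 7): e=[10,30,20] → X
    (4,3)@(9, 7): e=[-6,42,24] → .
    (1,4)@(3, 9): e=[54,-18,24] → .
    (2,4)@(5, 9): e=[38,-6,28] → .
    (3,4)@(7, 9): e=[22,6,32] → X
    (4,4)@(9, 9): e=[6,18,36] → X
    (5,4)@(11, 9): e=[-10,30,40] → .
  covered (8 px):
    . . . . . .
    . . . . . .
    . X X . . .
    . X X X . .
    . . . X X .
    . . . . . X
    . . . . . .
T1:
  2·area = 60  (B↔C swapped to make it positive)
  edge (0, 6)→(12, 12): d=(12,6) right/bottom  bias=-1
  edge (12, 12)→(6, 14): d=(-6,2) right/bottom  bias=-1
  edge (6, 14)→(0, 6): d=(-6,-8) top-left  bias=+0
    (0,3)@(1, 7): e=[6,52,2] → X
    (1,3)@(3, 7): e=[-6,48,18] → .
    (0,4)@(1, 9): e=[30,40,-10] → .
    (1,4)@(3, 9): e=[18,36,6] → X
    (2,4)@(5, 9): e=[6,32,22] → X
    (3,4)@(7, 9): e=[-6,28,38] → .
    (1,5)@(3, 11): e=[42,24,-6] → .
    (2,5)@(5, 11): e=[30,20,10] → X
    (3,5)@(7, 11): e=[18,16,26] → X
    (4,5)@(9, 11): e=[6,12,42] → X
    (5,5)@(11, 11): e=[-6,8,58] → .
    (2,6)@(5, 13): e=[54,8,-2] → .
    (4,6)@(9, 13): e=[30,0,30] → .  [on edge]
  covered (7 px):
    . . . . . .
    . . . . . .
    . . . . . .
    X . . . . .
    . X X . . .
    . . X X X .
    . . . X . .

Result: 15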